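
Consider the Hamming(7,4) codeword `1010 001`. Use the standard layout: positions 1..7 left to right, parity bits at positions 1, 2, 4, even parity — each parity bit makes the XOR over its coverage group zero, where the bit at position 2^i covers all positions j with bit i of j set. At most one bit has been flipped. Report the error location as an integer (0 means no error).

s1: b1⊕b3⊕b5⊕b7 = 1⊕1⊕0⊕1 = 1
s2: b2⊕b3⊕b6⊕b7 = 0⊕1⊕0⊕1 = 0
s4: b4⊕b5⊕b6⊕b7 = 0⊕0⊕0⊕1 = 1
Syndrome (s4...s1) = 101 → position 5.

5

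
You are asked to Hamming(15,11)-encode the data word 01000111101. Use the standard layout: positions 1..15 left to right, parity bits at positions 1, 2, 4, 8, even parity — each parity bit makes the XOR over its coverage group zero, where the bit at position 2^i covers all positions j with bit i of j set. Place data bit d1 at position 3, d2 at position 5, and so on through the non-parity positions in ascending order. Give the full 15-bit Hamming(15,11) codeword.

010010010111101

Place data bits at non-power-of-two positions: b3=0, b5=1, b6=0, b7=0, b9=0, b10=1, b11=1, b12=1, b13=1, b14=0, b15=1.
p1 = XOR of data positions {3,5,7,9,11,13,15} = 0⊕1⊕0⊕0⊕1⊕1⊕1 = 0
p2 = XOR of data positions {3,6,7,10,11,14,15} = 0⊕0⊕0⊕1⊕1⊕0⊕1 = 1
p4 = XOR of data positions {5,6,7,12,13,14,15} = 1⊕0⊕0⊕1⊕1⊕0⊕1 = 0
p8 = XOR of data positions {9,10,11,12,13,14,15} = 0⊕1⊕1⊕1⊕1⊕0⊕1 = 1
Codeword b1..b15 = 010010010111101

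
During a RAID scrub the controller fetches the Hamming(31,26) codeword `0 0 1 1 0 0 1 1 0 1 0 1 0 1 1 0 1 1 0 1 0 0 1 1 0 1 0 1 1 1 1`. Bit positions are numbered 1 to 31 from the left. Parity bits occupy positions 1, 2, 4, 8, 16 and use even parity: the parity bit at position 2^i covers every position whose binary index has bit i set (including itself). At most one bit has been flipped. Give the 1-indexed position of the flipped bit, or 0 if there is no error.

s1: b1⊕b3⊕b5⊕b7⊕b9⊕b11⊕b13⊕b15⊕b17⊕b19⊕b21⊕b23⊕b25⊕b27⊕b29⊕b31 = 0⊕1⊕0⊕1⊕0⊕0⊕0⊕1⊕1⊕0⊕0⊕1⊕0⊕0⊕1⊕1 = 1
s2: b2⊕b3⊕b6⊕b7⊕b10⊕b11⊕b14⊕b15⊕b18⊕b19⊕b22⊕b23⊕b26⊕b27⊕b30⊕b31 = 0⊕1⊕0⊕1⊕1⊕0⊕1⊕1⊕1⊕0⊕0⊕1⊕1⊕0⊕1⊕1 = 0
s4: b4⊕b5⊕b6⊕b7⊕b12⊕b13⊕b14⊕b15⊕b20⊕b21⊕b22⊕b23⊕b28⊕b29⊕b30⊕b31 = 1⊕0⊕0⊕1⊕1⊕0⊕1⊕1⊕1⊕0⊕0⊕1⊕1⊕1⊕1⊕1 = 1
s8: b8⊕b9⊕b10⊕b11⊕b12⊕b13⊕b14⊕b15⊕b24⊕b25⊕b26⊕b27⊕b28⊕b29⊕b30⊕b31 = 1⊕0⊕1⊕0⊕1⊕0⊕1⊕1⊕1⊕0⊕1⊕0⊕1⊕1⊕1⊕1 = 1
s16: b16⊕b17⊕b18⊕b19⊕b20⊕b21⊕b22⊕b23⊕b24⊕b25⊕b26⊕b27⊕b28⊕b29⊕b30⊕b31 = 0⊕1⊕1⊕0⊕1⊕0⊕0⊕1⊕1⊕0⊕1⊕0⊕1⊕1⊕1⊕1 = 0
Syndrome (s16...s1) = 01101 → position 13.

13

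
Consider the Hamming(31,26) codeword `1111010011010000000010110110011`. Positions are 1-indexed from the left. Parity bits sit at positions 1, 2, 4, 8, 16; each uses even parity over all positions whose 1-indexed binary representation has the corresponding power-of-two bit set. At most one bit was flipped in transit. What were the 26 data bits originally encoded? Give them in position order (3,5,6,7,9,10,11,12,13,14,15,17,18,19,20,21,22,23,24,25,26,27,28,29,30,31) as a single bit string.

10101101000000010010110011

s1: b1⊕b3⊕b5⊕b7⊕b9⊕b11⊕b13⊕b15⊕b17⊕b19⊕b21⊕b23⊕b25⊕b27⊕b29⊕b31 = 1⊕1⊕0⊕0⊕1⊕0⊕0⊕0⊕0⊕0⊕1⊕1⊕0⊕1⊕0⊕1 = 1
s2: b2⊕b3⊕b6⊕b7⊕b10⊕b11⊕b14⊕b15⊕b18⊕b19⊕b22⊕b23⊕b26⊕b27⊕b30⊕b31 = 1⊕1⊕1⊕0⊕1⊕0⊕0⊕0⊕0⊕0⊕0⊕1⊕1⊕1⊕1⊕1 = 1
s4: b4⊕b5⊕b6⊕b7⊕b12⊕b13⊕b14⊕b15⊕b20⊕b21⊕b22⊕b23⊕b28⊕b29⊕b30⊕b31 = 1⊕0⊕1⊕0⊕1⊕0⊕0⊕0⊕0⊕1⊕0⊕1⊕0⊕0⊕1⊕1 = 1
s8: b8⊕b9⊕b10⊕b11⊕b12⊕b13⊕b14⊕b15⊕b24⊕b25⊕b26⊕b27⊕b28⊕b29⊕b30⊕b31 = 0⊕1⊕1⊕0⊕1⊕0⊕0⊕0⊕1⊕0⊕1⊕1⊕0⊕0⊕1⊕1 = 0
s16: b16⊕b17⊕b18⊕b19⊕b20⊕b21⊕b22⊕b23⊕b24⊕b25⊕b26⊕b27⊕b28⊕b29⊕b30⊕b31 = 0⊕0⊕0⊕0⊕0⊕1⊕0⊕1⊕1⊕0⊕1⊕1⊕0⊕0⊕1⊕1 = 1
Syndrome (s16...s1) = 10111 → position 23.
Flip bit 23: corrected codeword = 1111010011010000000010010110011
Data bits at positions 3,5,6,7,9,10,11,12,13,14,15,17,18,19,20,21,22,23,24,25,26,27,28,29,30,31: 10101101000000010010110011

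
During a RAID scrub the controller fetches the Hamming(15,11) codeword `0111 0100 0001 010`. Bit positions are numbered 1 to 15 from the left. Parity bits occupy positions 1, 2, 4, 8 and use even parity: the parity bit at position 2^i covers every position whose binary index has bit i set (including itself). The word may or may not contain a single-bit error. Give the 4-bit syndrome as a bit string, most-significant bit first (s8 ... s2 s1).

s1: b1⊕b3⊕b5⊕b7⊕b9⊕b11⊕b13⊕b15 = 0⊕1⊕0⊕0⊕0⊕0⊕0⊕0 = 1
s2: b2⊕b3⊕b6⊕b7⊕b10⊕b11⊕b14⊕b15 = 1⊕1⊕1⊕0⊕0⊕0⊕1⊕0 = 0
s4: b4⊕b5⊕b6⊕b7⊕b12⊕b13⊕b14⊕b15 = 1⊕0⊕1⊕0⊕1⊕0⊕1⊕0 = 0
s8: b8⊕b9⊕b10⊕b11⊕b12⊕b13⊕b14⊕b15 = 0⊕0⊕0⊕0⊕1⊕0⊕1⊕0 = 0
Syndrome (s8...s1) = 0001 → position 1.

0001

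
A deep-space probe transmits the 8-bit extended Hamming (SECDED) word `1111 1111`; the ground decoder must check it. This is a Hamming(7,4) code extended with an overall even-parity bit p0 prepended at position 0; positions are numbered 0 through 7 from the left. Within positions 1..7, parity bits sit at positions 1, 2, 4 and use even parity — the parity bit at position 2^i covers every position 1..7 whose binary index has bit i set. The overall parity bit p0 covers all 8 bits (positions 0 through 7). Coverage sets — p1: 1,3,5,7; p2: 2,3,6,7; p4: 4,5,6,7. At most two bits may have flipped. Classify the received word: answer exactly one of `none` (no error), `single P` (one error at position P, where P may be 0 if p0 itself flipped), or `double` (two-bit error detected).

s1: b1⊕b3⊕b5⊕b7 = 1⊕1⊕1⊕1 = 0
s2: b2⊕b3⊕b6⊕b7 = 1⊕1⊕1⊕1 = 0
s4: b4⊕b5⊕b6⊕b7 = 1⊕1⊕1⊕1 = 0
Syndrome (s4...s1) = 000 → position 0 (no error).
Overall parity (XOR of all 8 bits, including p0): 1⊕1⊕1⊕1⊕1⊕1⊕1⊕1 = 0
Overall=0, syndrome position=0 → no error.

none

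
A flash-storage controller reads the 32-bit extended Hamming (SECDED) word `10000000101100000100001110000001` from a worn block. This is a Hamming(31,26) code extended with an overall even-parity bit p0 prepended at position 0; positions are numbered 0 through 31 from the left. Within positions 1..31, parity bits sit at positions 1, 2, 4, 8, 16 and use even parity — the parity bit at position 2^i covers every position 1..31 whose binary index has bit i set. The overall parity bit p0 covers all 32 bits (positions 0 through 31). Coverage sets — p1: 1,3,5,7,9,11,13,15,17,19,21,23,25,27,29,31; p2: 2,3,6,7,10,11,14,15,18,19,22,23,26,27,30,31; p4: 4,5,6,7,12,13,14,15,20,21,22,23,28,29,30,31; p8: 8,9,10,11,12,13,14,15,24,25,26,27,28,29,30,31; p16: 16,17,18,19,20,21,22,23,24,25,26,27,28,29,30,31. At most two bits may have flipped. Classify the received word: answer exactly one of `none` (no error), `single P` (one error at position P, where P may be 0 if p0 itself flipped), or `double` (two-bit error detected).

single 30

s1: b1⊕b3⊕b5⊕b7⊕b9⊕b11⊕b13⊕b15⊕b17⊕b19⊕b21⊕b23⊕b25⊕b27⊕b29⊕b31 = 0⊕0⊕0⊕0⊕0⊕1⊕0⊕0⊕1⊕0⊕0⊕1⊕0⊕0⊕0⊕1 = 0
s2: b2⊕b3⊕b6⊕b7⊕b10⊕b11⊕b14⊕b15⊕b18⊕b19⊕b22⊕b23⊕b26⊕b27⊕b30⊕b31 = 0⊕0⊕0⊕0⊕1⊕1⊕0⊕0⊕0⊕0⊕1⊕1⊕0⊕0⊕0⊕1 = 1
s4: b4⊕b5⊕b6⊕b7⊕b12⊕b13⊕b14⊕b15⊕b20⊕b21⊕b22⊕b23⊕b28⊕b29⊕b30⊕b31 = 0⊕0⊕0⊕0⊕0⊕0⊕0⊕0⊕0⊕0⊕1⊕1⊕0⊕0⊕0⊕1 = 1
s8: b8⊕b9⊕b10⊕b11⊕b12⊕b13⊕b14⊕b15⊕b24⊕b25⊕b26⊕b27⊕b28⊕b29⊕b30⊕b31 = 1⊕0⊕1⊕1⊕0⊕0⊕0⊕0⊕1⊕0⊕0⊕0⊕0⊕0⊕0⊕1 = 1
s16: b16⊕b17⊕b18⊕b19⊕b20⊕b21⊕b22⊕b23⊕b24⊕b25⊕b26⊕b27⊕b28⊕b29⊕b30⊕b31 = 0⊕1⊕0⊕0⊕0⊕0⊕1⊕1⊕1⊕0⊕0⊕0⊕0⊕0⊕0⊕1 = 1
Syndrome (s16...s1) = 11110 → position 30.
Overall parity (XOR of all 32 bits, including p0): 1⊕0⊕0⊕0⊕0⊕0⊕0⊕0⊕1⊕0⊕1⊕1⊕0⊕0⊕0⊕0⊕0⊕1⊕0⊕0⊕0⊕0⊕1⊕1⊕1⊕0⊕0⊕0⊕0⊕0⊕0⊕1 = 1
Overall=1, syndrome position=30 → single-bit error at position 30.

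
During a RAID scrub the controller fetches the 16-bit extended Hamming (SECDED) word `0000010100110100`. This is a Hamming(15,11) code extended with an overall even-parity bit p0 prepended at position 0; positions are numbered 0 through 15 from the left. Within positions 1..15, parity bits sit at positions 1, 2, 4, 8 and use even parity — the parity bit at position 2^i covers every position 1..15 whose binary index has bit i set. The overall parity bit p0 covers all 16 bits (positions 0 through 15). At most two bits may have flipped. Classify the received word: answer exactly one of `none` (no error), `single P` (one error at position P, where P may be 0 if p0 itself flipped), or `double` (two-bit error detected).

s1: b1⊕b3⊕b5⊕b7⊕b9⊕b11⊕b13⊕b15 = 0⊕0⊕1⊕1⊕0⊕1⊕1⊕0 = 0
s2: b2⊕b3⊕b6⊕b7⊕b10⊕b11⊕b14⊕b15 = 0⊕0⊕0⊕1⊕1⊕1⊕0⊕0 = 1
s4: b4⊕b5⊕b6⊕b7⊕b12⊕b13⊕b14⊕b15 = 0⊕1⊕0⊕1⊕0⊕1⊕0⊕0 = 1
s8: b8⊕b9⊕b10⊕b11⊕b12⊕b13⊕b14⊕b15 = 0⊕0⊕1⊕1⊕0⊕1⊕0⊕0 = 1
Syndrome (s8...s1) = 1110 → position 14.
Overall parity (XOR of all 16 bits, including p0): 0⊕0⊕0⊕0⊕0⊕1⊕0⊕1⊕0⊕0⊕1⊕1⊕0⊕1⊕0⊕0 = 1
Overall=1, syndrome position=14 → single-bit error at position 14.

single 14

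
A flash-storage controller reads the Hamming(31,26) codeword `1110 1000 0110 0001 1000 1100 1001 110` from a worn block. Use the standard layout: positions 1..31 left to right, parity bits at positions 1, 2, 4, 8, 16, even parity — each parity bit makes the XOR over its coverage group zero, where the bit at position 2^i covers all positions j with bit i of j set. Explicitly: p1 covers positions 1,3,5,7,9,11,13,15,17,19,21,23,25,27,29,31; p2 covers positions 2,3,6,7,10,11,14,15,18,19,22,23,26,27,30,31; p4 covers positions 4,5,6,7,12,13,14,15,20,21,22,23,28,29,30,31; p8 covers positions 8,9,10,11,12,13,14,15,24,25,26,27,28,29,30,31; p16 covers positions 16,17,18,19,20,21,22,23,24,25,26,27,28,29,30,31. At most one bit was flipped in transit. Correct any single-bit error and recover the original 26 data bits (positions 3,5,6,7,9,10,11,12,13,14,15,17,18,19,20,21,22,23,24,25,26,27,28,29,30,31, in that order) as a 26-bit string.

11000110000100011001001110

s1: b1⊕b3⊕b5⊕b7⊕b9⊕b11⊕b13⊕b15⊕b17⊕b19⊕b21⊕b23⊕b25⊕b27⊕b29⊕b31 = 1⊕1⊕1⊕0⊕0⊕1⊕0⊕0⊕1⊕0⊕1⊕0⊕1⊕0⊕1⊕0 = 0
s2: b2⊕b3⊕b6⊕b7⊕b10⊕b11⊕b14⊕b15⊕b18⊕b19⊕b22⊕b23⊕b26⊕b27⊕b30⊕b31 = 1⊕1⊕0⊕0⊕1⊕1⊕0⊕0⊕0⊕0⊕1⊕0⊕0⊕0⊕1⊕0 = 0
s4: b4⊕b5⊕b6⊕b7⊕b12⊕b13⊕b14⊕b15⊕b20⊕b21⊕b22⊕b23⊕b28⊕b29⊕b30⊕b31 = 0⊕1⊕0⊕0⊕0⊕0⊕0⊕0⊕0⊕1⊕1⊕0⊕1⊕1⊕1⊕0 = 0
s8: b8⊕b9⊕b10⊕b11⊕b12⊕b13⊕b14⊕b15⊕b24⊕b25⊕b26⊕b27⊕b28⊕b29⊕b30⊕b31 = 0⊕0⊕1⊕1⊕0⊕0⊕0⊕0⊕0⊕1⊕0⊕0⊕1⊕1⊕1⊕0 = 0
s16: b16⊕b17⊕b18⊕b19⊕b20⊕b21⊕b22⊕b23⊕b24⊕b25⊕b26⊕b27⊕b28⊕b29⊕b30⊕b31 = 1⊕1⊕0⊕0⊕0⊕1⊕1⊕0⊕0⊕1⊕0⊕0⊕1⊕1⊕1⊕0 = 0
Syndrome (s16...s1) = 00000 → position 0 (no error).
No correction needed.
Data bits at positions 3,5,6,7,9,10,11,12,13,14,15,17,18,19,20,21,22,23,24,25,26,27,28,29,30,31: 11000110000100011001001110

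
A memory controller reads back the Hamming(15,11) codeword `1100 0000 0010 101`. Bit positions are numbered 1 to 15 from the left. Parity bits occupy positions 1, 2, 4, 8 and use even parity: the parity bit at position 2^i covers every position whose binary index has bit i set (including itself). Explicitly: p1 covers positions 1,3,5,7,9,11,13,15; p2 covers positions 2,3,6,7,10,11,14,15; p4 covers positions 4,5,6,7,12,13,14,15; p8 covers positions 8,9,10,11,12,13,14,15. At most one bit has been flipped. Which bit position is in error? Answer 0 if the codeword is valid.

s1: b1⊕b3⊕b5⊕b7⊕b9⊕b11⊕b13⊕b15 = 1⊕0⊕0⊕0⊕0⊕1⊕1⊕1 = 0
s2: b2⊕b3⊕b6⊕b7⊕b10⊕b11⊕b14⊕b15 = 1⊕0⊕0⊕0⊕0⊕1⊕0⊕1 = 1
s4: b4⊕b5⊕b6⊕b7⊕b12⊕b13⊕b14⊕b15 = 0⊕0⊕0⊕0⊕0⊕1⊕0⊕1 = 0
s8: b8⊕b9⊕b10⊕b11⊕b12⊕b13⊕b14⊕b15 = 0⊕0⊕0⊕1⊕0⊕1⊕0⊕1 = 1
Syndrome (s8...s1) = 1010 → position 10.

10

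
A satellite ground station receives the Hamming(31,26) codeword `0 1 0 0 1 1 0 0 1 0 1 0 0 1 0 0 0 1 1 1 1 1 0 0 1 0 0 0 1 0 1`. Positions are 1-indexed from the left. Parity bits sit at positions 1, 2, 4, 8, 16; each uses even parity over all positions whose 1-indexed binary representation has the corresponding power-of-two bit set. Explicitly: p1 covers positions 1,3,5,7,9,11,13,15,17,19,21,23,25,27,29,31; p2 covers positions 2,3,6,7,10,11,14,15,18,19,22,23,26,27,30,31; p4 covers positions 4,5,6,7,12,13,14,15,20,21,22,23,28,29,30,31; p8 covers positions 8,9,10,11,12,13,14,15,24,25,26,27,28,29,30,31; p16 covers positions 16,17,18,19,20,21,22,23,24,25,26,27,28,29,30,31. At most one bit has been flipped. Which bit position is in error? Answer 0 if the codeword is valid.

0

s1: b1⊕b3⊕b5⊕b7⊕b9⊕b11⊕b13⊕b15⊕b17⊕b19⊕b21⊕b23⊕b25⊕b27⊕b29⊕b31 = 0⊕0⊕1⊕0⊕1⊕1⊕0⊕0⊕0⊕1⊕1⊕0⊕1⊕0⊕1⊕1 = 0
s2: b2⊕b3⊕b6⊕b7⊕b10⊕b11⊕b14⊕b15⊕b18⊕b19⊕b22⊕b23⊕b26⊕b27⊕b30⊕b31 = 1⊕0⊕1⊕0⊕0⊕1⊕1⊕0⊕1⊕1⊕1⊕0⊕0⊕0⊕0⊕1 = 0
s4: b4⊕b5⊕b6⊕b7⊕b12⊕b13⊕b14⊕b15⊕b20⊕b21⊕b22⊕b23⊕b28⊕b29⊕b30⊕b31 = 0⊕1⊕1⊕0⊕0⊕0⊕1⊕0⊕1⊕1⊕1⊕0⊕0⊕1⊕0⊕1 = 0
s8: b8⊕b9⊕b10⊕b11⊕b12⊕b13⊕b14⊕b15⊕b24⊕b25⊕b26⊕b27⊕b28⊕b29⊕b30⊕b31 = 0⊕1⊕0⊕1⊕0⊕0⊕1⊕0⊕0⊕1⊕0⊕0⊕0⊕1⊕0⊕1 = 0
s16: b16⊕b17⊕b18⊕b19⊕b20⊕b21⊕b22⊕b23⊕b24⊕b25⊕b26⊕b27⊕b28⊕b29⊕b30⊕b31 = 0⊕0⊕1⊕1⊕1⊕1⊕1⊕0⊕0⊕1⊕0⊕0⊕0⊕1⊕0⊕1 = 0
Syndrome (s16...s1) = 00000 → position 0 (no error).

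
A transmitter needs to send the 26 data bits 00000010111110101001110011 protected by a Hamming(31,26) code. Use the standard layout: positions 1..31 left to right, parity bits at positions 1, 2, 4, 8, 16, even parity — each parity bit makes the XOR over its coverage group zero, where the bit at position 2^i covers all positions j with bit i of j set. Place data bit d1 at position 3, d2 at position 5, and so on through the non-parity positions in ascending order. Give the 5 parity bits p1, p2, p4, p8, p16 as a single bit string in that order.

Place data bits at non-power-of-two positions: b3=0, b5=0, b6=0, b7=0, b9=0, b10=0, b11=1, b12=0, b13=1, b14=1, b15=1, b17=1, b18=1, b19=0, b20=1, b21=0, b22=1, b23=0, b24=0, b25=1, b26=1, b27=1, b28=0, b29=0, b30=1, b31=1.
p1 = XOR of data positions {3,5,7,9,11,13,15,17,19,21,23,25,27,29,31} = 0⊕0⊕0⊕0⊕1⊕1⊕1⊕1⊕0⊕0⊕0⊕1⊕1⊕0⊕1 = 1
p2 = XOR of data positions {3,6,7,10,11,14,15,18,19,22,23,26,27,30,31} = 0⊕0⊕0⊕0⊕1⊕1⊕1⊕1⊕0⊕1⊕0⊕1⊕1⊕1⊕1 = 1
p4 = XOR of data positions {5,6,7,12,13,14,15,20,21,22,23,28,29,30,31} = 0⊕0⊕0⊕0⊕1⊕1⊕1⊕1⊕0⊕1⊕0⊕0⊕0⊕1⊕1 = 1
p8 = XOR of data positions {9,10,11,12,13,14,15,24,25,26,27,28,29,30,31} = 0⊕0⊕1⊕0⊕1⊕1⊕1⊕0⊕1⊕1⊕1⊕0⊕0⊕1⊕1 = 1
p16 = XOR of data positions {17,18,19,20,21,22,23,24,25,26,27,28,29,30,31} = 1⊕1⊕0⊕1⊕0⊕1⊕0⊕0⊕1⊕1⊕1⊕0⊕0⊕1⊕1 = 1
Parity bits p1,p2,p4,p8,p16 = 11111

11111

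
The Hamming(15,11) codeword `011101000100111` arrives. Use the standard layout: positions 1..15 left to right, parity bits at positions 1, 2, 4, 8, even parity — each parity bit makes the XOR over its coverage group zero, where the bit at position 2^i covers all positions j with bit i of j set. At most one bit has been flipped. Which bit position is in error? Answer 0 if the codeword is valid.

5

s1: b1⊕b3⊕b5⊕b7⊕b9⊕b11⊕b13⊕b15 = 0⊕1⊕0⊕0⊕0⊕0⊕1⊕1 = 1
s2: b2⊕b3⊕b6⊕b7⊕b10⊕b11⊕b14⊕b15 = 1⊕1⊕1⊕0⊕1⊕0⊕1⊕1 = 0
s4: b4⊕b5⊕b6⊕b7⊕b12⊕b13⊕b14⊕b15 = 1⊕0⊕1⊕0⊕0⊕1⊕1⊕1 = 1
s8: b8⊕b9⊕b10⊕b11⊕b12⊕b13⊕b14⊕b15 = 0⊕0⊕1⊕0⊕0⊕1⊕1⊕1 = 0
Syndrome (s8...s1) = 0101 → position 5.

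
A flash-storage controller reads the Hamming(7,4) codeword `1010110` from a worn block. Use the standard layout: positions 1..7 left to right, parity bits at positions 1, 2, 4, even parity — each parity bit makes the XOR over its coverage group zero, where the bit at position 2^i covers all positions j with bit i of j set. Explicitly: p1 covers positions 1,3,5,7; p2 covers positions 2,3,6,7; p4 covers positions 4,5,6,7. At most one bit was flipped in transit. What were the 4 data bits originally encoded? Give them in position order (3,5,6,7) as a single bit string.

s1: b1⊕b3⊕b5⊕b7 = 1⊕1⊕1⊕0 = 1
s2: b2⊕b3⊕b6⊕b7 = 0⊕1⊕1⊕0 = 0
s4: b4⊕b5⊕b6⊕b7 = 0⊕1⊕1⊕0 = 0
Syndrome (s4...s1) = 001 → position 1.
Flip bit 1: corrected codeword = 0010110
Data bits at positions 3,5,6,7: 1110

1110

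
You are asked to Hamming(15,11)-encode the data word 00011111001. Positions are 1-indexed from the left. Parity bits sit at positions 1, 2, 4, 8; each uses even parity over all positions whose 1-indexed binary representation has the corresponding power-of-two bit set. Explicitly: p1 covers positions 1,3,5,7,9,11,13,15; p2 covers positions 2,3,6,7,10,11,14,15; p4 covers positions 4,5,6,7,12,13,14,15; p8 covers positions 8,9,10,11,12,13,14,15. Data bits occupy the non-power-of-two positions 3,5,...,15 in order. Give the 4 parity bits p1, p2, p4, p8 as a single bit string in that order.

Place data bits at non-power-of-two positions: b3=0, b5=0, b6=0, b7=1, b9=1, b10=1, b11=1, b12=1, b13=0, b14=0, b15=1.
p1 = XOR of data positions {3,5,7,9,11,13,15} = 0⊕0⊕1⊕1⊕1⊕0⊕1 = 0
p2 = XOR of data positions {3,6,7,10,11,14,15} = 0⊕0⊕1⊕1⊕1⊕0⊕1 = 0
p4 = XOR of data positions {5,6,7,12,13,14,15} = 0⊕0⊕1⊕1⊕0⊕0⊕1 = 1
p8 = XOR of data positions {9,10,11,12,13,14,15} = 1⊕1⊕1⊕1⊕0⊕0⊕1 = 1
Parity bits p1,p2,p4,p8 = 0011

0011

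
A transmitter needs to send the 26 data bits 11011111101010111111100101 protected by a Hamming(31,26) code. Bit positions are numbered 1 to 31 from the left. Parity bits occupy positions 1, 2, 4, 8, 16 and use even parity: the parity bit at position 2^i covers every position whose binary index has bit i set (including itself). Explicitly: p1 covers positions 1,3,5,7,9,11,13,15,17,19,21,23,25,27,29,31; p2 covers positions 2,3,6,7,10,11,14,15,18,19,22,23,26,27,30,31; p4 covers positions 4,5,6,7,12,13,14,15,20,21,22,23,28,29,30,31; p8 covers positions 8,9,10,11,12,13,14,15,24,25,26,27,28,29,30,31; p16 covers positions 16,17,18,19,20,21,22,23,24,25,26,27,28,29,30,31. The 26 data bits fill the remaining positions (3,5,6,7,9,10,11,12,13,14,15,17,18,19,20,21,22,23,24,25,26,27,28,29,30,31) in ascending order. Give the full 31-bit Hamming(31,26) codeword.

0011101111111010010111111100101

Place data bits at non-power-of-two positions: b3=1, b5=1, b6=0, b7=1, b9=1, b10=1, b11=1, b12=1, b13=1, b14=0, b15=1, b17=0, b18=1, b19=0, b20=1, b21=1, b22=1, b23=1, b24=1, b25=1, b26=1, b27=0, b28=0, b29=1, b30=0, b31=1.
p1 = XOR of data positions {3,5,7,9,11,13,15,17,19,21,23,25,27,29,31} = 1⊕1⊕1⊕1⊕1⊕1⊕1⊕0⊕0⊕1⊕1⊕1⊕0⊕1⊕1 = 0
p2 = XOR of data positions {3,6,7,10,11,14,15,18,19,22,23,26,27,30,31} = 1⊕0⊕1⊕1⊕1⊕0⊕1⊕1⊕0⊕1⊕1⊕1⊕0⊕0⊕1 = 0
p4 = XOR of data positions {5,6,7,12,13,14,15,20,21,22,23,28,29,30,31} = 1⊕0⊕1⊕1⊕1⊕0⊕1⊕1⊕1⊕1⊕1⊕0⊕1⊕0⊕1 = 1
p8 = XOR of data positions {9,10,11,12,13,14,15,24,25,26,27,28,29,30,31} = 1⊕1⊕1⊕1⊕1⊕0⊕1⊕1⊕1⊕1⊕0⊕0⊕1⊕0⊕1 = 1
p16 = XOR of data positions {17,18,19,20,21,22,23,24,25,26,27,28,29,30,31} = 0⊕1⊕0⊕1⊕1⊕1⊕1⊕1⊕1⊕1⊕0⊕0⊕1⊕0⊕1 = 0
Codeword b1..b31 = 0011101111111010010111111100101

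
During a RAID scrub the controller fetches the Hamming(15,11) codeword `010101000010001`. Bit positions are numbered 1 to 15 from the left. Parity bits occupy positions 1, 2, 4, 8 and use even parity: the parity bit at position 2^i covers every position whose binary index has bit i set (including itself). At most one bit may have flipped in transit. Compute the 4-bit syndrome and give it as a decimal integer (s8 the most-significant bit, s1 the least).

s1: b1⊕b3⊕b5⊕b7⊕b9⊕b11⊕b13⊕b15 = 0⊕0⊕0⊕0⊕0⊕1⊕0⊕1 = 0
s2: b2⊕b3⊕b6⊕b7⊕b10⊕b11⊕b14⊕b15 = 1⊕0⊕1⊕0⊕0⊕1⊕0⊕1 = 0
s4: b4⊕b5⊕b6⊕b7⊕b12⊕b13⊕b14⊕b15 = 1⊕0⊕1⊕0⊕0⊕0⊕0⊕1 = 1
s8: b8⊕b9⊕b10⊕b11⊕b12⊕b13⊕b14⊕b15 = 0⊕0⊕0⊕1⊕0⊕0⊕0⊕1 = 0
Syndrome (s8...s1) = 0100 → position 4.

4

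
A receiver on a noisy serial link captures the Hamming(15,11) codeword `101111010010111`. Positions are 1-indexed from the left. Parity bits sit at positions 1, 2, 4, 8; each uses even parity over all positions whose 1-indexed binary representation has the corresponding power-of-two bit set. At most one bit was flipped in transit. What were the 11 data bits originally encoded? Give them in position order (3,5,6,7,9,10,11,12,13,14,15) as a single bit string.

11100110111

s1: b1⊕b3⊕b5⊕b7⊕b9⊕b11⊕b13⊕b15 = 1⊕1⊕1⊕0⊕0⊕1⊕1⊕1 = 0
s2: b2⊕b3⊕b6⊕b7⊕b10⊕b11⊕b14⊕b15 = 0⊕1⊕1⊕0⊕0⊕1⊕1⊕1 = 1
s4: b4⊕b5⊕b6⊕b7⊕b12⊕b13⊕b14⊕b15 = 1⊕1⊕1⊕0⊕0⊕1⊕1⊕1 = 0
s8: b8⊕b9⊕b10⊕b11⊕b12⊕b13⊕b14⊕b15 = 1⊕0⊕0⊕1⊕0⊕1⊕1⊕1 = 1
Syndrome (s8...s1) = 1010 → position 10.
Flip bit 10: corrected codeword = 101111010110111
Data bits at positions 3,5,6,7,9,10,11,12,13,14,15: 11100110111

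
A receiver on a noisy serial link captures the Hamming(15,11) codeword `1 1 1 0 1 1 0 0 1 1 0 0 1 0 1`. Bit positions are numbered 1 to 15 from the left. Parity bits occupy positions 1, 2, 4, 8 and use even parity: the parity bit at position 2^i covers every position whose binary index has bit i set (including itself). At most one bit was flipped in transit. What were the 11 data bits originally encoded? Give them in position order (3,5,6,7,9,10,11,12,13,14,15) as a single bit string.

s1: b1⊕b3⊕b5⊕b7⊕b9⊕b11⊕b13⊕b15 = 1⊕1⊕1⊕0⊕1⊕0⊕1⊕1 = 0
s2: b2⊕b3⊕b6⊕b7⊕b10⊕b11⊕b14⊕b15 = 1⊕1⊕1⊕0⊕1⊕0⊕0⊕1 = 1
s4: b4⊕b5⊕b6⊕b7⊕b12⊕b13⊕b14⊕b15 = 0⊕1⊕1⊕0⊕0⊕1⊕0⊕1 = 0
s8: b8⊕b9⊕b10⊕b11⊕b12⊕b13⊕b14⊕b15 = 0⊕1⊕1⊕0⊕0⊕1⊕0⊕1 = 0
Syndrome (s8...s1) = 0010 → position 2.
Flip bit 2: corrected codeword = 101011001100101
Data bits at positions 3,5,6,7,9,10,11,12,13,14,15: 11101100101

11101100101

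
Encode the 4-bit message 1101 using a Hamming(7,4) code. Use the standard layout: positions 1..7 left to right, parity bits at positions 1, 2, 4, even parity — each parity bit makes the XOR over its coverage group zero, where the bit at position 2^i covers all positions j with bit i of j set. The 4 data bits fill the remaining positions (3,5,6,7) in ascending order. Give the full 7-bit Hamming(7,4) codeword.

1010101

Place data bits at non-power-of-two positions: b3=1, b5=1, b6=0, b7=1.
p1 = XOR of data positions {3,5,7} = 1⊕1⊕1 = 1
p2 = XOR of data positions {3,6,7} = 1⊕0⊕1 = 0
p4 = XOR of data positions {5,6,7} = 1⊕0⊕1 = 0
Codeword b1..b7 = 1010101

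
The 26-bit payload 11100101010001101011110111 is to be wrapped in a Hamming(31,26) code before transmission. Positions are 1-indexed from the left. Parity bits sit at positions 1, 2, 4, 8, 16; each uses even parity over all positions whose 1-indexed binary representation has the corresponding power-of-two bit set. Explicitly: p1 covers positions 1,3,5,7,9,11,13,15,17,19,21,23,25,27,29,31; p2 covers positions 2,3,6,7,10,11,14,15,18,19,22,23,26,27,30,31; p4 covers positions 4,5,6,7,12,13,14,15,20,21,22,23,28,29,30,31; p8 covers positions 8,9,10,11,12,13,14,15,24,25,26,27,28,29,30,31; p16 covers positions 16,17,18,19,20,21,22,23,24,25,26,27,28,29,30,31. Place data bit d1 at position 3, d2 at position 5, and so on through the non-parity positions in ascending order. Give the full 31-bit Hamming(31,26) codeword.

Place data bits at non-power-of-two positions: b3=1, b5=1, b6=1, b7=0, b9=0, b10=1, b11=0, b12=1, b13=0, b14=1, b15=0, b17=0, b18=0, b19=1, b20=1, b21=0, b22=1, b23=0, b24=1, b25=1, b26=1, b27=1, b28=0, b29=1, b30=1, b31=1.
p1 = XOR of data positions {3,5,7,9,11,13,15,17,19,21,23,25,27,29,31} = 1⊕1⊕0⊕0⊕0⊕0⊕0⊕0⊕1⊕0⊕0⊕1⊕1⊕1⊕1 = 1
p2 = XOR of data positions {3,6,7,10,11,14,15,18,19,22,23,26,27,30,31} = 1⊕1⊕0⊕1⊕0⊕1⊕0⊕0⊕1⊕1⊕0⊕1⊕1⊕1⊕1 = 0
p4 = XOR of data positions {5,6,7,12,13,14,15,20,21,22,23,28,29,30,31} = 1⊕1⊕0⊕1⊕0⊕1⊕0⊕1⊕0⊕1⊕0⊕0⊕1⊕1⊕1 = 1
p8 = XOR of data positions {9,10,11,12,13,14,15,24,25,26,27,28,29,30,31} = 0⊕1⊕0⊕1⊕0⊕1⊕0⊕1⊕1⊕1⊕1⊕0⊕1⊕1⊕1 = 0
p16 = XOR of data positions {17,18,19,20,21,22,23,24,25,26,27,28,29,30,31} = 0⊕0⊕1⊕1⊕0⊕1⊕0⊕1⊕1⊕1⊕1⊕0⊕1⊕1⊕1 = 0
Codeword b1..b31 = 1011110001010100001101011110111

1011110001010100001101011110111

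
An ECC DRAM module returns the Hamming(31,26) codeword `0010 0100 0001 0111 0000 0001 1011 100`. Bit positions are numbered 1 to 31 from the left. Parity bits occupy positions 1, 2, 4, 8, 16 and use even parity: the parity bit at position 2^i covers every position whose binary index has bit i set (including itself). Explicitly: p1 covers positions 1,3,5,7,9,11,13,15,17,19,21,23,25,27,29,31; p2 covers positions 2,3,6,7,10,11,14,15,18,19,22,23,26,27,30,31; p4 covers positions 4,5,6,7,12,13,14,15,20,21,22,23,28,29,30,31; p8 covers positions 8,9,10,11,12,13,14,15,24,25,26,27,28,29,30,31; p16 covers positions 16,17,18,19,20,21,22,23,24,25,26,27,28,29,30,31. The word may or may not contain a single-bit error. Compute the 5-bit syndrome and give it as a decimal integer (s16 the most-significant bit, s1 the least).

s1: b1⊕b3⊕b5⊕b7⊕b9⊕b11⊕b13⊕b15⊕b17⊕b19⊕b21⊕b23⊕b25⊕b27⊕b29⊕b31 = 0⊕1⊕0⊕0⊕0⊕0⊕0⊕1⊕0⊕0⊕0⊕0⊕1⊕1⊕1⊕0 = 1
s2: b2⊕b3⊕b6⊕b7⊕b10⊕b11⊕b14⊕b15⊕b18⊕b19⊕b22⊕b23⊕b26⊕b27⊕b30⊕b31 = 0⊕1⊕1⊕0⊕0⊕0⊕1⊕1⊕0⊕0⊕0⊕0⊕0⊕1⊕0⊕0 = 1
s4: b4⊕b5⊕b6⊕b7⊕b12⊕b13⊕b14⊕b15⊕b20⊕b21⊕b22⊕b23⊕b28⊕b29⊕b30⊕b31 = 0⊕0⊕1⊕0⊕1⊕0⊕1⊕1⊕0⊕0⊕0⊕0⊕1⊕1⊕0⊕0 = 0
s8: b8⊕b9⊕b10⊕b11⊕b12⊕b13⊕b14⊕b15⊕b24⊕b25⊕b26⊕b27⊕b28⊕b29⊕b30⊕b31 = 0⊕0⊕0⊕0⊕1⊕0⊕1⊕1⊕1⊕1⊕0⊕1⊕1⊕1⊕0⊕0 = 0
s16: b16⊕b17⊕b18⊕b19⊕b20⊕b21⊕b22⊕b23⊕b24⊕b25⊕b26⊕b27⊕b28⊕b29⊕b30⊕b31 = 1⊕0⊕0⊕0⊕0⊕0⊕0⊕0⊕1⊕1⊕0⊕1⊕1⊕1⊕0⊕0 = 0
Syndrome (s16...s1) = 00011 → position 3.

3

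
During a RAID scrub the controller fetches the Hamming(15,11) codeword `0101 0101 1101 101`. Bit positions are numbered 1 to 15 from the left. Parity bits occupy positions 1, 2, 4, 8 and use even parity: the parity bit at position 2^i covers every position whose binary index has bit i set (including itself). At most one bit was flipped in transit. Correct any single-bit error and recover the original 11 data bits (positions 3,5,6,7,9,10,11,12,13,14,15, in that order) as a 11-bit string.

01101101101

s1: b1⊕b3⊕b5⊕b7⊕b9⊕b11⊕b13⊕b15 = 0⊕0⊕0⊕0⊕1⊕0⊕1⊕1 = 1
s2: b2⊕b3⊕b6⊕b7⊕b10⊕b11⊕b14⊕b15 = 1⊕0⊕1⊕0⊕1⊕0⊕0⊕1 = 0
s4: b4⊕b5⊕b6⊕b7⊕b12⊕b13⊕b14⊕b15 = 1⊕0⊕1⊕0⊕1⊕1⊕0⊕1 = 1
s8: b8⊕b9⊕b10⊕b11⊕b12⊕b13⊕b14⊕b15 = 1⊕1⊕1⊕0⊕1⊕1⊕0⊕1 = 0
Syndrome (s8...s1) = 0101 → position 5.
Flip bit 5: corrected codeword = 010111011101101
Data bits at positions 3,5,6,7,9,10,11,12,13,14,15: 01101101101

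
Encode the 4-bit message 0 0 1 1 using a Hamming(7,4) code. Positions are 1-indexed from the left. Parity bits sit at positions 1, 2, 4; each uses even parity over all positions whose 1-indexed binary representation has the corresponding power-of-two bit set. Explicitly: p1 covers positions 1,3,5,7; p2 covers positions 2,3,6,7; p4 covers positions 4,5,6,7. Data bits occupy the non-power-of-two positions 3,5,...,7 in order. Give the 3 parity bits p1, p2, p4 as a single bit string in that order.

100

Place data bits at non-power-of-two positions: b3=0, b5=0, b6=1, b7=1.
p1 = XOR of data positions {3,5,7} = 0⊕0⊕1 = 1
p2 = XOR of data positions {3,6,7} = 0⊕1⊕1 = 0
p4 = XOR of data positions {5,6,7} = 0⊕1⊕1 = 0
Parity bits p1,p2,p4 = 100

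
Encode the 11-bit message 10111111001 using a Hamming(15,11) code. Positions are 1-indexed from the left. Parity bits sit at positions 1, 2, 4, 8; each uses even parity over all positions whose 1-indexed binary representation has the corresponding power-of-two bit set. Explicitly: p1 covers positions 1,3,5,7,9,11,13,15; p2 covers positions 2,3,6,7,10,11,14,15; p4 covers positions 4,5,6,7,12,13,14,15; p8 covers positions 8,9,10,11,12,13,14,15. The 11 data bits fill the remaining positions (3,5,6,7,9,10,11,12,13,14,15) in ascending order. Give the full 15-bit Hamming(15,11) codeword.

Place data bits at non-power-of-two positions: b3=1, b5=0, b6=1, b7=1, b9=1, b10=1, b11=1, b12=1, b13=0, b14=0, b15=1.
p1 = XOR of data positions {3,5,7,9,11,13,15} = 1⊕0⊕1⊕1⊕1⊕0⊕1 = 1
p2 = XOR of data positions {3,6,7,10,11,14,15} = 1⊕1⊕1⊕1⊕1⊕0⊕1 = 0
p4 = XOR of data positions {5,6,7,12,13,14,15} = 0⊕1⊕1⊕1⊕0⊕0⊕1 = 0
p8 = XOR of data positions {9,10,11,12,13,14,15} = 1⊕1⊕1⊕1⊕0⊕0⊕1 = 1
Codeword b1..b15 = 101001111111001

101001111111001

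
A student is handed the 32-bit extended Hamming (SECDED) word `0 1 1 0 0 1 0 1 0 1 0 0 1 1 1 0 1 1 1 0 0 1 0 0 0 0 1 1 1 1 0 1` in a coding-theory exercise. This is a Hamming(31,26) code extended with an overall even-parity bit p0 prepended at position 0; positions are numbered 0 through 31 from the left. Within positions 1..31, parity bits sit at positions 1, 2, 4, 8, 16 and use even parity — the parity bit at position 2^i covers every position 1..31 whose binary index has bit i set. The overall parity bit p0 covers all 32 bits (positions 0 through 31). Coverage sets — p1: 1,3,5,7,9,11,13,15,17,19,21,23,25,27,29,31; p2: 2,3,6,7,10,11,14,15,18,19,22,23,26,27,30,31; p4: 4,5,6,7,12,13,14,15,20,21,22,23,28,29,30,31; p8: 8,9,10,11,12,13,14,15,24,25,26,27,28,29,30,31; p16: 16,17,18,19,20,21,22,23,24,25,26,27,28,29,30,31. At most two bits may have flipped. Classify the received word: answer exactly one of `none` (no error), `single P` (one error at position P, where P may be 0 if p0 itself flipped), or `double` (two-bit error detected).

single 30

s1: b1⊕b3⊕b5⊕b7⊕b9⊕b11⊕b13⊕b15⊕b17⊕b19⊕b21⊕b23⊕b25⊕b27⊕b29⊕b31 = 1⊕0⊕1⊕1⊕1⊕0⊕1⊕0⊕1⊕0⊕1⊕0⊕0⊕1⊕1⊕1 = 0
s2: b2⊕b3⊕b6⊕b7⊕b10⊕b11⊕b14⊕b15⊕b18⊕b19⊕b22⊕b23⊕b26⊕b27⊕b30⊕b31 = 1⊕0⊕0⊕1⊕0⊕0⊕1⊕0⊕1⊕0⊕0⊕0⊕1⊕1⊕0⊕1 = 1
s4: b4⊕b5⊕b6⊕b7⊕b12⊕b13⊕b14⊕b15⊕b20⊕b21⊕b22⊕b23⊕b28⊕b29⊕b30⊕b31 = 0⊕1⊕0⊕1⊕1⊕1⊕1⊕0⊕0⊕1⊕0⊕0⊕1⊕1⊕0⊕1 = 1
s8: b8⊕b9⊕b10⊕b11⊕b12⊕b13⊕b14⊕b15⊕b24⊕b25⊕b26⊕b27⊕b28⊕b29⊕b30⊕b31 = 0⊕1⊕0⊕0⊕1⊕1⊕1⊕0⊕0⊕0⊕1⊕1⊕1⊕1⊕0⊕1 = 1
s16: b16⊕b17⊕b18⊕b19⊕b20⊕b21⊕b22⊕b23⊕b24⊕b25⊕b26⊕b27⊕b28⊕b29⊕b30⊕b31 = 1⊕1⊕1⊕0⊕0⊕1⊕0⊕0⊕0⊕0⊕1⊕1⊕1⊕1⊕0⊕1 = 1
Syndrome (s16...s1) = 11110 → position 30.
Overall parity (XOR of all 32 bits, including p0): 0⊕1⊕1⊕0⊕0⊕1⊕0⊕1⊕0⊕1⊕0⊕0⊕1⊕1⊕1⊕0⊕1⊕1⊕1⊕0⊕0⊕1⊕0⊕0⊕0⊕0⊕1⊕1⊕1⊕1⊕0⊕1 = 1
Overall=1, syndrome position=30 → single-bit error at position 30.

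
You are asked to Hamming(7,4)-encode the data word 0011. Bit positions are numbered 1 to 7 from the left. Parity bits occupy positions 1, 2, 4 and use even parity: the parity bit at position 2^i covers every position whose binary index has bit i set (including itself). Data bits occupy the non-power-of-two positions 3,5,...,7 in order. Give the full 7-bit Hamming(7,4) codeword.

Place data bits at non-power-of-two positions: b3=0, b5=0, b6=1, b7=1.
p1 = XOR of data positions {3,5,7} = 0⊕0⊕1 = 1
p2 = XOR of data positions {3,6,7} = 0⊕1⊕1 = 0
p4 = XOR of data positions {5,6,7} = 0⊕1⊕1 = 0
Codeword b1..b7 = 1000011

1000011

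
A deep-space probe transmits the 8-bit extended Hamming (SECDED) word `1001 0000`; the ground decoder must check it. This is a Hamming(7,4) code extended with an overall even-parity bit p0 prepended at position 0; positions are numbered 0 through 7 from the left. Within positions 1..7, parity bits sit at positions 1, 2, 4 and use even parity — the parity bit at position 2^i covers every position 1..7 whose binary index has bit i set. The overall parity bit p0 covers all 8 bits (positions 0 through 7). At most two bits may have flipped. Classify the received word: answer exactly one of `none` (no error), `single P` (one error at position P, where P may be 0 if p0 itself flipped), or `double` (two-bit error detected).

double

s1: b1⊕b3⊕b5⊕b7 = 0⊕1⊕0⊕0 = 1
s2: b2⊕b3⊕b6⊕b7 = 0⊕1⊕0⊕0 = 1
s4: b4⊕b5⊕b6⊕b7 = 0⊕0⊕0⊕0 = 0
Syndrome (s4...s1) = 011 → position 3.
Overall parity (XOR of all 8 bits, including p0): 1⊕0⊕0⊕1⊕0⊕0⊕0⊕0 = 0
Overall=0, syndrome position=3 → double-bit error detected (uncorrectable).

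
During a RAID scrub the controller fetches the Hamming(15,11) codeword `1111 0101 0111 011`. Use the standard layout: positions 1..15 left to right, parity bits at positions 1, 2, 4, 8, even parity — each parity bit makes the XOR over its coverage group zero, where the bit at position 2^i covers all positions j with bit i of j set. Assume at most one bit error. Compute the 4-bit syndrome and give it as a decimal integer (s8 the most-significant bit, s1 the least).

s1: b1⊕b3⊕b5⊕b7⊕b9⊕b11⊕b13⊕b15 = 1⊕1⊕0⊕0⊕0⊕1⊕0⊕1 = 0
s2: b2⊕b3⊕b6⊕b7⊕b10⊕b11⊕b14⊕b15 = 1⊕1⊕1⊕0⊕1⊕1⊕1⊕1 = 1
s4: b4⊕b5⊕b6⊕b7⊕b12⊕b13⊕b14⊕b15 = 1⊕0⊕1⊕0⊕1⊕0⊕1⊕1 = 1
s8: b8⊕b9⊕b10⊕b11⊕b12⊕b13⊕b14⊕b15 = 1⊕0⊕1⊕1⊕1⊕0⊕1⊕1 = 0
Syndrome (s8...s1) = 0110 → position 6.

6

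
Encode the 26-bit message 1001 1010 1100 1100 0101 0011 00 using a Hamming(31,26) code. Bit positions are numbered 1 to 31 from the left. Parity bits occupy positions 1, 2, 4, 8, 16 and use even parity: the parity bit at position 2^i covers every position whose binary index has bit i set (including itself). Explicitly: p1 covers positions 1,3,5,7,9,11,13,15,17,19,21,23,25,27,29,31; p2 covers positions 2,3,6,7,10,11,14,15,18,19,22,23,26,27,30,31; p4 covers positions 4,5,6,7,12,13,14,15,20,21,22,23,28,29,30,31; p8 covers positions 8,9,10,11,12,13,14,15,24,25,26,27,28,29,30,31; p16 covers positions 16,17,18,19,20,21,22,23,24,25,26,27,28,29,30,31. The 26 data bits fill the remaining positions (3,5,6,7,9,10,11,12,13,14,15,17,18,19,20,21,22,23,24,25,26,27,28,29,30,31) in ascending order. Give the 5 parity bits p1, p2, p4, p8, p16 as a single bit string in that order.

Place data bits at non-power-of-two positions: b3=1, b5=0, b6=0, b7=1, b9=1, b10=0, b11=1, b12=0, b13=1, b14=1, b15=0, b17=0, b18=1, b19=1, b20=0, b21=0, b22=0, b23=1, b24=0, b25=1, b26=0, b27=0, b28=1, b29=1, b30=0, b31=0.
p1 = XOR of data positions {3,5,7,9,11,13,15,17,19,21,23,25,27,29,31} = 1⊕0⊕1⊕1⊕1⊕1⊕0⊕0⊕1⊕0⊕1⊕1⊕0⊕1⊕0 = 1
p2 = XOR of data positions {3,6,7,10,11,14,15,18,19,22,23,26,27,30,31} = 1⊕0⊕1⊕0⊕1⊕1⊕0⊕1⊕1⊕0⊕1⊕0⊕0⊕0⊕0 = 1
p4 = XOR of data positions {5,6,7,12,13,14,15,20,21,22,23,28,29,30,31} = 0⊕0⊕1⊕0⊕1⊕1⊕0⊕0⊕0⊕0⊕1⊕1⊕1⊕0⊕0 = 0
p8 = XOR of data positions {9,10,11,12,13,14,15,24,25,26,27,28,29,30,31} = 1⊕0⊕1⊕0⊕1⊕1⊕0⊕0⊕1⊕0⊕0⊕1⊕1⊕0⊕0 = 1
p16 = XOR of data positions {17,18,19,20,21,22,23,24,25,26,27,28,29,30,31} = 0⊕1⊕1⊕0⊕0⊕0⊕1⊕0⊕1⊕0⊕0⊕1⊕1⊕0⊕0 = 0
Parity bits p1,p2,p4,p8,p16 = 11010

11010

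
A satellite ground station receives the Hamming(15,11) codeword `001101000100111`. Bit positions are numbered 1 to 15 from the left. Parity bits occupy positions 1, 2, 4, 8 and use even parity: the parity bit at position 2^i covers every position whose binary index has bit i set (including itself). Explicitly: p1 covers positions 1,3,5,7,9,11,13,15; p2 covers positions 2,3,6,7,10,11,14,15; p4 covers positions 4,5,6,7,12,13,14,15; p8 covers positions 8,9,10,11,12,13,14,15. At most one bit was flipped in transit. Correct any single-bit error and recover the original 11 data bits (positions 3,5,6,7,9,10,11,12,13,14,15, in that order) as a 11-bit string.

10110100111

s1: b1⊕b3⊕b5⊕b7⊕b9⊕b11⊕b13⊕b15 = 0⊕1⊕0⊕0⊕0⊕0⊕1⊕1 = 1
s2: b2⊕b3⊕b6⊕b7⊕b10⊕b11⊕b14⊕b15 = 0⊕1⊕1⊕0⊕1⊕0⊕1⊕1 = 1
s4: b4⊕b5⊕b6⊕b7⊕b12⊕b13⊕b14⊕b15 = 1⊕0⊕1⊕0⊕0⊕1⊕1⊕1 = 1
s8: b8⊕b9⊕b10⊕b11⊕b12⊕b13⊕b14⊕b15 = 0⊕0⊕1⊕0⊕0⊕1⊕1⊕1 = 0
Syndrome (s8...s1) = 0111 → position 7.
Flip bit 7: corrected codeword = 001101100100111
Data bits at positions 3,5,6,7,9,10,11,12,13,14,15: 10110100111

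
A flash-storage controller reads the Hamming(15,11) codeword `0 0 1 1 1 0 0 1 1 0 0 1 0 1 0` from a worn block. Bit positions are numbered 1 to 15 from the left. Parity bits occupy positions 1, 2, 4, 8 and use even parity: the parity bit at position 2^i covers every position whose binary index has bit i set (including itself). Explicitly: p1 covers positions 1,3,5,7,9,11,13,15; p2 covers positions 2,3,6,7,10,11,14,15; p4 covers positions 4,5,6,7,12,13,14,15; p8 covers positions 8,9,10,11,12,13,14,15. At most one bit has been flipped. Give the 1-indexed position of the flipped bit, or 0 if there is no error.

s1: b1⊕b3⊕b5⊕b7⊕b9⊕b11⊕b13⊕b15 = 0⊕1⊕1⊕0⊕1⊕0⊕0⊕0 = 1
s2: b2⊕b3⊕b6⊕b7⊕b10⊕b11⊕b14⊕b15 = 0⊕1⊕0⊕0⊕0⊕0⊕1⊕0 = 0
s4: b4⊕b5⊕b6⊕b7⊕b12⊕b13⊕b14⊕b15 = 1⊕1⊕0⊕0⊕1⊕0⊕1⊕0 = 0
s8: b8⊕b9⊕b10⊕b11⊕b12⊕b13⊕b14⊕b15 = 1⊕1⊕0⊕0⊕1⊕0⊕1⊕0 = 0
Syndrome (s8...s1) = 0001 → position 1.

1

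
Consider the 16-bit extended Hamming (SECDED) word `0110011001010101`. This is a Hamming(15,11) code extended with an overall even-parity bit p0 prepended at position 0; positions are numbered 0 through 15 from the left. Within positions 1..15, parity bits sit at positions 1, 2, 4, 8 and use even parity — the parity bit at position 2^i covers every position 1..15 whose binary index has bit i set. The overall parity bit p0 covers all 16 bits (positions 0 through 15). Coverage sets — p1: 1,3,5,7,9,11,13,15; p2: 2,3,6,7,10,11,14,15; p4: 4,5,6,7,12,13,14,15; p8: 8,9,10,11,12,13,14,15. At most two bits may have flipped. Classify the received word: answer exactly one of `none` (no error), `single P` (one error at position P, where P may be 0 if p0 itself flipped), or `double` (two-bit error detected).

none

s1: b1⊕b3⊕b5⊕b7⊕b9⊕b11⊕b13⊕b15 = 1⊕0⊕1⊕0⊕1⊕1⊕1⊕1 = 0
s2: b2⊕b3⊕b6⊕b7⊕b10⊕b11⊕b14⊕b15 = 1⊕0⊕1⊕0⊕0⊕1⊕0⊕1 = 0
s4: b4⊕b5⊕b6⊕b7⊕b12⊕b13⊕b14⊕b15 = 0⊕1⊕1⊕0⊕0⊕1⊕0⊕1 = 0
s8: b8⊕b9⊕b10⊕b11⊕b12⊕b13⊕b14⊕b15 = 0⊕1⊕0⊕1⊕0⊕1⊕0⊕1 = 0
Syndrome (s8...s1) = 0000 → position 0 (no error).
Overall parity (XOR of all 16 bits, including p0): 0⊕1⊕1⊕0⊕0⊕1⊕1⊕0⊕0⊕1⊕0⊕1⊕0⊕1⊕0⊕1 = 0
Overall=0, syndrome position=0 → no error.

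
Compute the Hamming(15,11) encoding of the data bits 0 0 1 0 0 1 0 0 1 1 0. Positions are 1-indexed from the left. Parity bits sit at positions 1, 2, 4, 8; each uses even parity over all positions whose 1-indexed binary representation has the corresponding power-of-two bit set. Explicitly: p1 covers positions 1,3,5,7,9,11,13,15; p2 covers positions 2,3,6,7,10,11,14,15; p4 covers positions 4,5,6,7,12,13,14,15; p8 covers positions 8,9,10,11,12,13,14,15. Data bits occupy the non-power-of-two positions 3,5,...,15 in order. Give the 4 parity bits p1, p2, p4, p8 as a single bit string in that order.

1111

Place data bits at non-power-of-two positions: b3=0, b5=0, b6=1, b7=0, b9=0, b10=1, b11=0, b12=0, b13=1, b14=1, b15=0.
p1 = XOR of data positions {3,5,7,9,11,13,15} = 0⊕0⊕0⊕0⊕0⊕1⊕0 = 1
p2 = XOR of data positions {3,6,7,10,11,14,15} = 0⊕1⊕0⊕1⊕0⊕1⊕0 = 1
p4 = XOR of data positions {5,6,7,12,13,14,15} = 0⊕1⊕0⊕0⊕1⊕1⊕0 = 1
p8 = XOR of data positions {9,10,11,12,13,14,15} = 0⊕1⊕0⊕0⊕1⊕1⊕0 = 1
Parity bits p1,p2,p4,p8 = 1111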